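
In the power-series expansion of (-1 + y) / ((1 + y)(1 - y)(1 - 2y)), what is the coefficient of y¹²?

-2731

Partial fractions give a closed form: a_n = (-1/3)·(-1)^n + (-2/3)·2^n.
At n = 12: a_12 = -2731.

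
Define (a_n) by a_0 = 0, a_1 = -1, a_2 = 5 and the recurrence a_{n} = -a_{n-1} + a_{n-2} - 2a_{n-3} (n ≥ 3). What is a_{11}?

-1757

The ordinary generating function has denominator 1 + x - x^2 + 2x^3.
Iterating the recurrence: a_0,…,a_{11} = 0, -1, 5, -6, 13, -29, 54, -109, 221, -438, 877, -1757.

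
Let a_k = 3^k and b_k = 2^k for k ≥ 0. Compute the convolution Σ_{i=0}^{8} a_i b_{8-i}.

19171

The convolution is the t^8 coefficient of A(t)B(t).
Σ = 1·256 + 3·128 + 9·64 + 27·32 + 81·16 + 243·8 + 729·4 + 2187·2 + 6561·1 = 19171.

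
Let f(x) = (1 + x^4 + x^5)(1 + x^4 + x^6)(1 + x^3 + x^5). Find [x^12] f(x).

1

(1 + x^4 + x^5) has coefficients 1,0,0,0,1,1 for degrees 0…5.
(1 + x^4 + x^6) has coefficients 1,0,0,0,1,0,1,0,0,0,0,0,0 for degrees 0…12.
Finally multiplying by (1 + x^3 + x^5), the product of all factors after the first has coefficients 1,0,0,1,1,1,1,1,0,2,0,1,0 for degrees 0…12.
[x^12] = 1·0 + 1·0 + 1·1 = 1.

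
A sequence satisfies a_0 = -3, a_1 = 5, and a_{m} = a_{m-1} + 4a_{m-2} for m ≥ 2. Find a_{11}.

The ordinary generating function has denominator 1 - q - 4q^2.
Iterating the recurrence: a_0,…,a_{11} = -3, 5, -7, 13, -15, 37, -23, 125, 33, 533, 665, 2797.

2797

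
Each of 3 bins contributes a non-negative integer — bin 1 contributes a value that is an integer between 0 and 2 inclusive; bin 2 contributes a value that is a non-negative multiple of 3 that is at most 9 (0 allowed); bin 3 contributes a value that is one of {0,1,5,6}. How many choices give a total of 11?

The generating function for the choices is (1 + y + y²)·(1 + y³ + y⁶ + y⁹)·(1 + y + y⁵ + y⁶); the count is [y¹¹].
(1 + y + y²) has coefficients 1,1,1 for degrees 0…2.
(1 + y³ + y⁶ + y⁹) has coefficients 1,0,0,1,0,0,1,0,0,1,0,0 for degrees 0…11.
Finally multiplying by (1 + y + y⁵ + y⁶), the product of all factors after the first has coefficients 1,1,0,1,1,1,2,1,1,2,1,1 for degrees 0…11.
[y¹¹] = 1·1 + 1·1 + 1·2 = 4.

4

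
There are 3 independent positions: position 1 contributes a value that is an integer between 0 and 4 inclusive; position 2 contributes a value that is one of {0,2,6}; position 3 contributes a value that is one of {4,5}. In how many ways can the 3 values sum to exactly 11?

The generating function for the choices is (1 + z + z^2 + z^3 + z^4)·(1 + z^2 + z^6)·(z^4 + z^5); the count is [z^11].
(1 + z + z^2 + z^3 + z^4) has coefficients 1,1,1,1,1 for degrees 0…4.
(1 + z^2 + z^6) has coefficients 1,0,1,0,0,0,1,0,0,0,0,0 for degrees 0…11.
Finally multiplying by (z^4 + z^5), the product of all factors after the first has coefficients 0,0,0,0,1,1,1,1,0,0,1,1 for degrees 0…11.
[z^11] = 1·1 + 1·1 + 1·0 + 1·0 + 1·1 = 3.

3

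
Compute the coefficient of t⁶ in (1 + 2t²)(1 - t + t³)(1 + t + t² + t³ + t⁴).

3

(1 + 2t²) has coefficients 1,0,2 for degrees 0…2.
(1 - t + t³) has coefficients 1,-1,0,1,0,0,0 for degrees 0…6.
Finally multiplying by (1 + t + t² + t³ + t⁴), the product of all factors after the first has coefficients 1,0,0,1,1,0,1 for degrees 0…6.
[t⁶] = 1·1 + 2·1 = 3.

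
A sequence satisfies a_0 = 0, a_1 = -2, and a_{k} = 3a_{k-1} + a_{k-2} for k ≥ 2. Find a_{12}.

-934560

The ordinary generating function has denominator 1 - 3y - y^2.
Iterating the recurrence: a_0,…,a_{12} = 0, -2, -6, -20, -66, -218, -720, -2378, -7854, -25940, -85674, -282962, -934560.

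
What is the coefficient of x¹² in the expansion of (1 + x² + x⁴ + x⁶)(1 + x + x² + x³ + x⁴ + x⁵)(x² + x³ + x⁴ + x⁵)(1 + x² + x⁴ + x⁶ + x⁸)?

(1 + x² + x⁴ + x⁶) has coefficients 1,0,1,0,1,0,1 for degrees 0…6.
(1 + x + x² + x³ + x⁴ + x⁵) has coefficients 1,1,1,1,1,1,0,0,0,0,0,0,0 for degrees 0…12.
Multiplying by (x² + x³ + x⁴ + x⁵) gives running coefficients 0,0,1,2,3,4,4,4,3,2,1,0,0 for degrees 0…12.
Finally multiplying by (1 + x² + x⁴ + x⁶ + x⁸), the product of all factors after the first has coefficients 0,0,1,2,4,6,8,10,11,12,12,12,11 for degrees 0…12.
[x¹²] = 1·11 + 1·12 + 1·11 + 1·8 = 42.

42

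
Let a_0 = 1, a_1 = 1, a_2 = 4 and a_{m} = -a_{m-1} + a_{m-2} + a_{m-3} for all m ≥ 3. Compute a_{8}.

The ordinary generating function has denominator 1 + x - x^2 - x^3.
Iterating the recurrence: a_0,…,a_{8} = 1, 1, 4, -2, 7, -5, 10, -8, 13.

13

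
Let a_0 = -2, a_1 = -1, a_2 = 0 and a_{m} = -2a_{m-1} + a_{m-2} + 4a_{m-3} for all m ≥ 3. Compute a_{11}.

703

The ordinary generating function has denominator 1 + 2z - z^2 - 4z^3.
Iterating the recurrence: a_0,…,a_{11} = -2, -1, 0, -9, 14, -37, 52, -85, 74, -25, -216, 703.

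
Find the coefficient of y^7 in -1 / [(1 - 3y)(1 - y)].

The denominator gives the recurrence a_n = 4a_(n−1) − 3a_(n−2) for n ≥ 2; the numerator fixes a_0 = -1, a_1 = -4.
Iterating: -1, -4, -13, -40, -121, -364, -1093, -3280, so a_7 = -3280.

-3280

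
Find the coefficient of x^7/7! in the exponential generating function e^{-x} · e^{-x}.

The EGF product rule gives c_7 = Σ_{k_1+k_2=7} C(7; k_1,k_2) · ∏ g_i(k_i), where e^{-x} gives (-1)^k; e^{-x} gives (-1)^k.
g_1(k) for k = 0…7: 1, -1, 1, -1, 1, -1, 1, -1.
g_2(k) for k = 0…7: 1, -1, 1, -1, 1, -1, 1, -1.
c_7 = Σ_k C(7,k)·g_1(k)·g_2(7−k) = 1·1·(-1) + 7·(-1)·1 + 21·1·(-1) + 35·(-1)·1 + 35·1·(-1) + 21·(-1)·1 + 7·1·(-1) + 1·(-1)·1 = −1 − 7 − 21 − 35 − 35 − 21 − 7 − 1 = -128.

-128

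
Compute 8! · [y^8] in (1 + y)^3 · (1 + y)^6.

362880

The EGF product rule gives c_8 = Σ_{k_1+k_2=8} C(8; k_1,k_2) · ∏ g_i(k_i), where (1+y)^3 gives the falling factorial (3)_k; (1+y)^6 gives the falling factorial (6)_k.
g_1(k) for k = 0…8: 1, 3, 6, 6, 0, 0, 0, 0, 0.
g_2(k) for k = 0…8: 1, 6, 30, 120, 360, 720, 720, 0, 0.
c_8 = Σ_k C(8,k)·g_1(k)·g_2(8−k) = 28·6·720 + 56·6·720 = 120960 + 241920 = 362880.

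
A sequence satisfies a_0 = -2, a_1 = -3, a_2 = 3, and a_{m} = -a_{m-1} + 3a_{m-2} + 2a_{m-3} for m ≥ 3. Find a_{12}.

6262

The ordinary generating function has denominator 1 + x - 3x^2 - 2x^3.
Iterating the recurrence: a_0,…,a_{12} = -2, -3, 3, -16, 19, -61, 86, -231, 367, -888, 1527, -3457, 6262.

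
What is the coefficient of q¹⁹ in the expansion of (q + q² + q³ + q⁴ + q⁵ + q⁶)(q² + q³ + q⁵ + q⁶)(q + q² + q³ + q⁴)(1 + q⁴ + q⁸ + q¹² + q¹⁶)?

(q + q² + q³ + q⁴ + q⁵ + q⁶) has coefficients 0,1,1,1,1,1,1 for degrees 0…6.
(q² + q³ + q⁵ + q⁶) has coefficients 0,0,1,1,0,1,1,0,0,0,0,0,0,0,0,0,0,0,0,0 for degrees 0…19.
Multiplying by (q + q² + q³ + q⁴) gives running coefficients 0,0,0,1,2,2,3,3,2,2,1,0,0,0,0,0,0,0,0,0 for degrees 0…19.
Finally multiplying by (1 + q⁴ + q⁸ + q¹² + q¹⁶), the product of all factors after the first has coefficients 0,0,0,1,2,2,3,4,4,4,4,4,4,4,4,4,4,4,4,4 for degrees 0…19.
[q¹⁹] = 1·4 + 1·4 + 1·4 + 1·4 + 1·4 + 1·4 = 24.

24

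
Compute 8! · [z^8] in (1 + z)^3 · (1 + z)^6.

362880

The EGF product rule gives c_8 = Σ_{k_1+k_2=8} C(8; k_1,k_2) · ∏ g_i(k_i), where (1+z)^3 gives the falling factorial (3)_k; (1+z)^6 gives the falling factorial (6)_k.
g_1(k) for k = 0…8: 1, 3, 6, 6, 0, 0, 0, 0, 0.
g_2(k) for k = 0…8: 1, 6, 30, 120, 360, 720, 720, 0, 0.
c_8 = Σ_k C(8,k)·g_1(k)·g_2(8−k) = 28·6·720 + 56·6·720 = 120960 + 241920 = 362880.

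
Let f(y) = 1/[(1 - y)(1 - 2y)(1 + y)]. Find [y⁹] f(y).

Partial fractions give a closed form: a_n = (-1/2)·1^n + (4/3)·2^n + (1/6)·(-1)^n.
At n = 9: a_9 = 682.

682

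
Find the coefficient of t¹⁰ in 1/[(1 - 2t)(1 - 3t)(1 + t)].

Partial fractions give a closed form: a_n = (-4/3)·2^n + (9/4)·3^n + (1/12)·(-1)^n.
At n = 10: a_10 = 131495.

131495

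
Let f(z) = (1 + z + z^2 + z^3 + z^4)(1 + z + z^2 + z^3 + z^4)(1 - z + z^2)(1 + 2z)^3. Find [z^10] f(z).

55

(1 + z + z^2 + z^3 + z^4) has coefficients 1,1,1,1,1 for degrees 0…4.
(1 + z + z^2 + z^3 + z^4) has coefficients 1,1,1,1,1,0,0,0,0,0,0 for degrees 0…10.
Multiplying by (1 - z + z^2) gives running coefficients 1,0,1,1,1,0,1,0,0,0,0 for degrees 0…10.
Finally multiplying by (1 + 2z)^3, the product of all factors after the first has coefficients 1,6,13,15,19,26,21,14,12,8,0 for degrees 0…10.
[z^10] = 1·0 + 1·8 + 1·12 + 1·14 + 1·21 = 55.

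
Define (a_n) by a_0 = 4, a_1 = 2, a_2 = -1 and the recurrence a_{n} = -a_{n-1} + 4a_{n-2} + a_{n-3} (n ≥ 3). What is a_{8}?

-748

The ordinary generating function has denominator 1 + q - 4q^2 - q^3.
Iterating the recurrence: a_0,…,a_{8} = 4, 2, -1, 13, -15, 66, -113, 362, -748.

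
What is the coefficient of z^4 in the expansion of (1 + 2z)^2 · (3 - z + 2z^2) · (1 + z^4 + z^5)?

11

(1 + 2z)^2 has coefficients 1,4,4 for degrees 0…2.
(3 - z + 2z^2) has coefficients 3,-1,2,0,0 for degrees 0…4.
Finally multiplying by (1 + z^4 + z^5), the product of all factors after the first has coefficients 3,-1,2,0,3 for degrees 0…4.
[z^4] = 1·3 + 4·0 + 4·2 = 11.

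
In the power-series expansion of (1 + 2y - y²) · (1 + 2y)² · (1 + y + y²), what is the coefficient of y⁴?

11

(1 + 2y - y²) has coefficients 1,2,-1 for degrees 0…2.
(1 + 2y)² has coefficients 1,4,4,0,0 for degrees 0…4.
Finally multiplying by (1 + y + y²), the product of all factors after the first has coefficients 1,5,9,8,4 for degrees 0…4.
[y⁴] = 1·4 + 2·8 − 1·9 = 11.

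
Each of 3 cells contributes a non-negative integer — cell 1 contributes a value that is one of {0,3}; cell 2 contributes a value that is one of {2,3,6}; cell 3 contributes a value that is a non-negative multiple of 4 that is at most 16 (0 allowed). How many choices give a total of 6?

The generating function for the choices is (1 + q³)·(q² + q³ + q⁶)·(1 + q⁴ + q⁸ + q¹² + q¹⁶); the count is [q⁶].
(1 + q³) has coefficients 1,0,0,1 for degrees 0…3.
(q² + q³ + q⁶) has coefficients 0,0,1,1,0,0,1 for degrees 0…6.
Finally multiplying by (1 + q⁴ + q⁸ + q¹² + q¹⁶), the product of all factors after the first has coefficients 0,0,1,1,0,0,2 for degrees 0…6.
[q⁶] = 1·2 + 1·1 = 3.

3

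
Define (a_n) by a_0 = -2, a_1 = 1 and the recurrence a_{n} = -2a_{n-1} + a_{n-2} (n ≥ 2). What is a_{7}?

The ordinary generating function has denominator 1 + 2z - z^2.
Iterating the recurrence: a_0,…,a_{7} = -2, 1, -4, 9, -22, 53, -128, 309.

309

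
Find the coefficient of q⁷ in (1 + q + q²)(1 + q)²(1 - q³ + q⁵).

(1 + q + q²) has coefficients 1,1,1 for degrees 0…2.
(1 + q)² has coefficients 1,2,1,0,0,0,0,0 for degrees 0…7.
Finally multiplying by (1 - q³ + q⁵), the product of all factors after the first has coefficients 1,2,1,-1,-2,0,2,1 for degrees 0…7.
[q⁷] = 1·1 + 1·2 + 1·0 = 3.

3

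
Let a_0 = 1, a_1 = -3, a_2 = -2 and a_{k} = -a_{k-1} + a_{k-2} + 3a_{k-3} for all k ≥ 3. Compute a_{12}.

-109

The ordinary generating function has denominator 1 + q - q^2 - 3q^3.
Iterating the recurrence: a_0,…,a_{12} = 1, -3, -2, 2, -13, 9, -16, -14, 25, -87, 70, -82, -109.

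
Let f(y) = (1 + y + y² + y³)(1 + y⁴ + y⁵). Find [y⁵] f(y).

(1 + y + y² + y³) has coefficients 1,1,1,1 for degrees 0…3.
(1 + y⁴ + y⁵) has coefficients 1,0,0,0,1,1 for degrees 0…5.
[y⁵] = 1·1 + 1·1 + 1·0 + 1·0 = 2.

2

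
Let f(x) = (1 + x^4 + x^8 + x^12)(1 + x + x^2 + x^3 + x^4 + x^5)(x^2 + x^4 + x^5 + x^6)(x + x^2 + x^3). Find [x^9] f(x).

15

(1 + x^4 + x^8 + x^12) has coefficients 1,0,0,0,1,0,0,0,1,0 for degrees 0…9.
(1 + x + x^2 + x^3 + x^4 + x^5) has coefficients 1,1,1,1,1,1,0,0,0,0 for degrees 0…9.
Multiplying by (x^2 + x^4 + x^5 + x^6) gives running coefficients 0,0,1,1,2,3,4,4,3,3 for degrees 0…9.
Finally multiplying by (x + x^2 + x^3), the product of all factors after the first has coefficients 0,0,0,1,2,4,6,9,11,11 for degrees 0…9.
[x^9] = 1·11 + 1·4 + 1·0 = 15.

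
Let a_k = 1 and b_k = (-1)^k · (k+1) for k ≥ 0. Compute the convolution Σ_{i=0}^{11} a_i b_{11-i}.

-6

Write out a_i and b_{11-i} for i = 0,…,11 and sum the products.
Σ = 1·(-12) + 1·11 + 1·(-10) + 1·9 + 1·(-8) + 1·7 + 1·(-6) + 1·5 + 1·(-4) + 1·3 + 1·(-2) + 1·1 = -6.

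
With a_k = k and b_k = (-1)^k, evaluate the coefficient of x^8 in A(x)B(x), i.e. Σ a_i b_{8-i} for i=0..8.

The convolution is the t^8 coefficient of A(t)B(t).
Σ = 0·1 + 1·(-1) + 2·1 + 3·(-1) + 4·1 + 5·(-1) + 6·1 + 7·(-1) + 8·1 = 4.

4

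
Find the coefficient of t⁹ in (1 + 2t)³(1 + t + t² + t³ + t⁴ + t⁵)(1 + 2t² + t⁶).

(1 + 2t)³ has coefficients 1,6,12,8 for degrees 0…3.
(1 + t + t² + t³ + t⁴ + t⁵) has coefficients 1,1,1,1,1,1,0,0,0,0 for degrees 0…9.
Finally multiplying by (1 + 2t² + t⁶), the product of all factors after the first has coefficients 1,1,3,3,3,3,3,3,1,1 for degrees 0…9.
[t⁹] = 1·1 + 6·1 + 12·3 + 8·3 = 67.

67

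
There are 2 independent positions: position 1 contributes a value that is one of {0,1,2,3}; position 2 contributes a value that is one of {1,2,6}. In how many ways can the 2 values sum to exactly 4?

2

The generating function for the choices is (1 + y + y^2 + y^3)·(y + y^2 + y^6); the count is [y^4].
(1 + y + y^2 + y^3) has coefficients 1,1,1,1 for degrees 0…3.
(y + y^2 + y^6) has coefficients 0,1,1,0,0 for degrees 0…4.
[y^4] = 1·0 + 1·0 + 1·1 + 1·1 = 2.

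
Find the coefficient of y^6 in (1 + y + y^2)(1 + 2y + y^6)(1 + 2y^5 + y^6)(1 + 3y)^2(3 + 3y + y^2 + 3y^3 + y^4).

(1 + y + y^2) has coefficients 1,1,1 for degrees 0…2.
(1 + 2y + y^6) has coefficients 1,2,0,0,0,0,1 for degrees 0…6.
Multiplying by (1 + 2y^5 + y^6) gives running coefficients 1,2,0,0,0,2,6 for degrees 0…6.
Multiplying by (1 + 3y)^2 gives running coefficients 1,8,21,18,0,2,18 for degrees 0…6.
Finally multiplying by (3 + 3y + y^2 + 3y^3 + y^4), the product of all factors after the first has coefficients 3,27,88,128,100,95,135 for degrees 0…6.
[y^6] = 1·135 + 1·95 + 1·100 = 330.

330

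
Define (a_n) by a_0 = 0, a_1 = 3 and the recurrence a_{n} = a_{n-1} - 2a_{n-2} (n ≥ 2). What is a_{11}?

69

The ordinary generating function has denominator 1 - x + 2x^2.
Iterating the recurrence: a_0,…,a_{11} = 0, 3, 3, -3, -9, -3, 15, 21, -9, -51, -33, 69.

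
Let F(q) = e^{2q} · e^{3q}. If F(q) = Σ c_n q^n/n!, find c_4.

The EGF product rule gives c_4 = Σ_{k_1+k_2=4} C(4; k_1,k_2) · ∏ g_i(k_i), where e^{2q} gives (2)^k; e^{3q} gives (3)^k.
g_1(k) for k = 0…4: 1, 2, 4, 8, 16.
g_2(k) for k = 0…4: 1, 3, 9, 27, 81.
c_4 = Σ_k C(4,k)·g_1(k)·g_2(4−k) = 1·1·81 + 4·2·27 + 6·4·9 + 4·8·3 + 1·16·1 = 81 + 216 + 216 + 96 + 16 = 625.

625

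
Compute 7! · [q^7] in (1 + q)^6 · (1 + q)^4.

The EGF product rule gives c_7 = Σ_{k_1+k_2=7} C(7; k_1,k_2) · ∏ g_i(k_i), where (1+q)^6 gives the falling factorial (6)_k; (1+q)^4 gives the falling factorial (4)_k.
g_1(k) for k = 0…7: 1, 6, 30, 120, 360, 720, 720, 0.
g_2(k) for k = 0…7: 1, 4, 12, 24, 24, 0, 0, 0.
c_7 = Σ_k C(7,k)·g_1(k)·g_2(7−k) = 35·120·24 + 35·360·24 + 21·720·12 + 7·720·4 = 100800 + 302400 + 181440 + 20160 = 604800.

604800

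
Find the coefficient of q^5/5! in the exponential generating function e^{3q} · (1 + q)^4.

The EGF product rule gives c_5 = Σ_{k_1+k_2=5} C(5; k_1,k_2) · ∏ g_i(k_i), where e^{3q} gives (3)^k; (1+q)^4 gives the falling factorial (4)_k.
g_1(k) for k = 0…5: 1, 3, 9, 27, 81, 243.
g_2(k) for k = 0…5: 1, 4, 12, 24, 24, 0.
c_5 = Σ_k C(5,k)·g_1(k)·g_2(5−k) = 5·3·24 + 10·9·24 + 10·27·12 + 5·81·4 + 1·243·1 = 360 + 2160 + 3240 + 1620 + 243 = 7623.

7623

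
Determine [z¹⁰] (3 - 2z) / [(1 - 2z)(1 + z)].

1367

Partial fractions give a closed form: a_n = (4/3)·2^n + (5/3)·(-1)^n.
At n = 10: a_10 = 1367.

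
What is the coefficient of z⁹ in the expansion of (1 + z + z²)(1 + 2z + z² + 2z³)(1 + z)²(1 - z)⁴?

-3

(1 + z + z²) has coefficients 1,1,1 for degrees 0…2.
(1 + 2z + z² + 2z³) has coefficients 1,2,1,2,0,0,0,0,0,0 for degrees 0…9.
Multiplying by (1 + z)² gives running coefficients 1,4,6,6,5,2,0,0,0,0 for degrees 0…9.
Finally multiplying by (1 - z)⁴, the product of all factors after the first has coefficients 1,0,-4,2,2,-2,4,-2,-3,2 for degrees 0…9.
[z⁹] = 1·2 + 1·(-3) + 1·(-2) = -3.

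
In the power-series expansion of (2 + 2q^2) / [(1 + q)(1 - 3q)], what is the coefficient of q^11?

295244

The denominator gives the recurrence a_n = 2a_(n−1) + 3a_(n−2) for n ≥ 3; the numerator fixes a_0 = 2, a_1 = 4, a_2 = 16.
Iterating: 2, 4, 16, 44, 136, 404, 1216, 3644, 10936, 32804, 98416, 295244, so a_11 = 295244.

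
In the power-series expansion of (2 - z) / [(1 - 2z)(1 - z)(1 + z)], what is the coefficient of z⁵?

63

The denominator gives the recurrence a_n = 2a_(n−1) + a_(n−2) − 2a_(n−3) for n ≥ 3; the numerator fixes a_0 = 2, a_1 = 3, a_2 = 8.
Iterating: 2, 3, 8, 15, 32, 63, so a_5 = 63.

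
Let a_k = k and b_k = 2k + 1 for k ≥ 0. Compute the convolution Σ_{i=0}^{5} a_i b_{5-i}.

This is [x^5] in the product of the two ordinary generating functions.
Σ = 0·11 + 1·9 + 2·7 + 3·5 + 4·3 + 5·1 = 55.

55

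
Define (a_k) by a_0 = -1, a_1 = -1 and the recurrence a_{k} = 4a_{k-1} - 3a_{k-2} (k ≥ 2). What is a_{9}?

The ordinary generating function has denominator 1 - 4z + 3z^2.
Iterating the recurrence: a_0,…,a_{9} = -1, -1, -1, -1, -1, -1, -1, -1, -1, -1.

-1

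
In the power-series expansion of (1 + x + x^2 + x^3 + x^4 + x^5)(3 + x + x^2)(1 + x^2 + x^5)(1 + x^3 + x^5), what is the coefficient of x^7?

(1 + x + x^2 + x^3 + x^4 + x^5) has coefficients 1,1,1,1,1,1 for degrees 0…5.
(3 + x + x^2) has coefficients 3,1,1,0,0,0,0,0 for degrees 0…7.
Multiplying by (1 + x^2 + x^5) gives running coefficients 3,1,4,1,1,3,1,1 for degrees 0…7.
Finally multiplying by (1 + x^3 + x^5), the product of all factors after the first has coefficients 3,1,4,4,2,10,3,6 for degrees 0…7.
[x^7] = 1·6 + 1·3 + 1·10 + 1·2 + 1·4 + 1·4 = 29.

29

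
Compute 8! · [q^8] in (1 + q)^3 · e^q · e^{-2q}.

-191

The EGF product rule gives c_8 = Σ_{k_1+k_2+k_3=8} C(8; k_1,k_2,k_3) · ∏ g_i(k_i), where (1+q)^3 gives the falling factorial (3)_k; e^q gives (1)^k; e^{-2q} gives (-2)^k.
g_1(k) for k = 0…8: 1, 3, 6, 6, 0, 0, 0, 0, 0.
g_2(k) for k = 0…8: 1, 1, 1, 1, 1, 1, 1, 1, 1.
g_3(k) for k = 0…8: 1, -2, 4, -8, 16, -32, 64, -128, 256.
First combine the last two factors: h(k) = Σ_j C(k,j)·g_2(j)·g_3(k−j) for k = 0…8: 1, -1, 1, -1, 1, -1, 1, -1, 1.
c_8 = Σ_k C(8,k)·g_1(k)·h(8−k) = 1·1·1 + 8·3·(-1) + 28·6·1 + 56·6·(-1) = 1 − 24 + 168 − 336 = -191.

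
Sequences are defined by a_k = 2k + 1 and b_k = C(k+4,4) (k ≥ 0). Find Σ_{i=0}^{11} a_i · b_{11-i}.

20384

This is [x^11] in the product of the two ordinary generating functions.
Σ = 1·1365 + 3·1001 + 5·715 + 7·495 + 9·330 + 11·210 + 13·126 + 15·70 + 17·35 + 19·15 + 21·5 + 23·1 = 20384.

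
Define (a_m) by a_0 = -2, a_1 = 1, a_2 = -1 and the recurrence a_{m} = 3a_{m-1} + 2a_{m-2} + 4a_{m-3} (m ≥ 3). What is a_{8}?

-5417

The ordinary generating function has denominator 1 - 3q - 2q^2 - 4q^3.
Iterating the recurrence: a_0,…,a_{8} = -2, 1, -1, -9, -25, -97, -377, -1425, -5417.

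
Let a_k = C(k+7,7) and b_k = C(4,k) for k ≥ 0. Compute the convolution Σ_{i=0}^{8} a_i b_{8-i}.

The convolution is the x^8 coefficient of A(x)B(x).
Σ = 1·0 + 8·0 + 36·0 + 120·0 + 330·1 + 792·4 + 1716·6 + 3432·4 + 6435·1 = 33957.

33957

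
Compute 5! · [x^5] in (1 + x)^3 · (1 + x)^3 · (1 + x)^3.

The EGF product rule gives c_5 = Σ_{k_1+k_2+k_3=5} C(5; k_1,k_2,k_3) · ∏ g_i(k_i), where (1+x)^3 gives the falling factorial (3)_k; (1+x)^3 gives the falling factorial (3)_k; (1+x)^3 gives the falling factorial (3)_k.
g_1(k) for k = 0…5: 1, 3, 6, 6, 0, 0.
g_2(k) for k = 0…5: 1, 3, 6, 6, 0, 0.
g_3(k) for k = 0…5: 1, 3, 6, 6, 0, 0.
First combine the last two factors: h(k) = Σ_j C(k,j)·g_2(j)·g_3(k−j) for k = 0…5: 1, 6, 30, 120, 360, 720.
c_5 = Σ_k C(5,k)·g_1(k)·h(5−k) = 1·1·720 + 5·3·360 + 10·6·120 + 10·6·30 = 720 + 5400 + 7200 + 1800 = 15120.

15120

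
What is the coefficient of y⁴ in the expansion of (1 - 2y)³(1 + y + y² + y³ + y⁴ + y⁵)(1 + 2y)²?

23

(1 - 2y)³ has coefficients 1,-6,12,-8 for degrees 0…3.
(1 + y + y² + y³ + y⁴ + y⁵) has coefficients 1,1,1,1,1 for degrees 0…4.
Finally multiplying by (1 + 2y)², the product of all factors after the first has coefficients 1,5,9,9,9 for degrees 0…4.
[y⁴] = 1·9 − 6·9 + 12·9 − 8·5 = 23.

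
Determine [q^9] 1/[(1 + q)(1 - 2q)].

341

Partial fractions give a closed form: a_n = (1/3)·(-1)^n + (2/3)·2^n.
At n = 9: a_9 = 341.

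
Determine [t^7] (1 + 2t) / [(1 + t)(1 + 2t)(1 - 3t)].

1640

Partial fractions give a closed form: a_n = (1/4)·(-1)^n + (3/4)·3^n.
At n = 7: a_7 = 1640.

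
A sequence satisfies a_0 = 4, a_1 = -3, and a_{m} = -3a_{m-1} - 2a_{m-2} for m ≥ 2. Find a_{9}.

507

The ordinary generating function has denominator 1 + 3y + 2y^2.
Iterating the recurrence: a_0,…,a_{9} = 4, -3, 1, 3, -11, 27, -59, 123, -251, 507.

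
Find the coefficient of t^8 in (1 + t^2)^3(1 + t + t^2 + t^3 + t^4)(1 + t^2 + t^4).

(1 + t^2)^3 has coefficients 1,0,3,0,3,0,1 for degrees 0…6.
(1 + t + t^2 + t^3 + t^4) has coefficients 1,1,1,1,1,0,0,0,0 for degrees 0…8.
Finally multiplying by (1 + t^2 + t^4), the product of all factors after the first has coefficients 1,1,2,2,3,2,2,1,1 for degrees 0…8.
[t^8] = 1·1 + 3·2 + 3·3 + 1·2 = 18.

18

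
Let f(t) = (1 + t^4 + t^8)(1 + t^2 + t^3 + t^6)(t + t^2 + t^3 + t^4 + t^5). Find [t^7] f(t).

5

(1 + t^4 + t^8) has coefficients 1,0,0,0,1,0,0,0 for degrees 0…7.
(1 + t^2 + t^3 + t^6) has coefficients 1,0,1,1,0,0,1,0 for degrees 0…7.
Finally multiplying by (t + t^2 + t^3 + t^4 + t^5), the product of all factors after the first has coefficients 0,1,1,2,3,3,2,3 for degrees 0…7.
[t^7] = 1·3 + 1·2 = 5.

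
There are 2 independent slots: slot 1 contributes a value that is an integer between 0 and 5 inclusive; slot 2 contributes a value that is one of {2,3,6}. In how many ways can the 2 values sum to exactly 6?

The generating function for the choices is (1 + q + q² + q³ + q⁴ + q⁵)·(q² + q³ + q⁶); the count is [q⁶].
(1 + q + q² + q³ + q⁴ + q⁵) has coefficients 1,1,1,1,1,1 for degrees 0…5.
(q² + q³ + q⁶) has coefficients 0,0,1,1,0,0,1 for degrees 0…6.
[q⁶] = 1·1 + 1·0 + 1·0 + 1·1 + 1·1 + 1·0 = 3.

3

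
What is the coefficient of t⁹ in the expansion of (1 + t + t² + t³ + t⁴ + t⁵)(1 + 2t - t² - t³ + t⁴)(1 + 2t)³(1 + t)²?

86

(1 + t + t² + t³ + t⁴ + t⁵) has coefficients 1,1,1,1,1,1 for degrees 0…5.
(1 + 2t - t² - t³ + t⁴) has coefficients 1,2,-1,-1,1,0,0,0,0,0 for degrees 0…9.
Multiplying by (1 + 2t)³ gives running coefficients 1,8,23,25,-1,-14,4,8,0,0 for degrees 0…9.
Finally multiplying by (1 + t)², the product of all factors after the first has coefficients 1,10,40,79,72,9,-25,2,20,8 for degrees 0…9.
[t⁹] = 1·8 + 1·20 + 1·2 + 1·(-25) + 1·9 + 1·72 = 86.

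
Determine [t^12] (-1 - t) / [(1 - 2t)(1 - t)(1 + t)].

-8191

Partial fractions give a closed form: a_n = (-2)·2^n + (1)·1^n.
At n = 12: a_12 = -8191.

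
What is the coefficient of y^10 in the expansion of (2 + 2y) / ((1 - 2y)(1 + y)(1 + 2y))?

2048

Partial fractions give a closed form: a_n = (1)·2^n + (1)·(-2)^n.
At n = 10: a_10 = 2048.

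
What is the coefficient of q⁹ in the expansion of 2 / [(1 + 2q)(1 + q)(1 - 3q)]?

Partial fractions give a closed form: a_n = (8/5)·(-2)^n + (-1/2)·(-1)^n + (9/10)·3^n.
At n = 9: a_9 = 16896.

16896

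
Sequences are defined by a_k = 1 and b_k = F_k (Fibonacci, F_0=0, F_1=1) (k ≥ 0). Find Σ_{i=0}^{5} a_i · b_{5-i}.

12

Write out a_i and b_{5-i} for i = 0,…,5 and sum the products.
Σ = 1·5 + 1·3 + 1·2 + 1·1 + 1·1 + 1·0 = 12.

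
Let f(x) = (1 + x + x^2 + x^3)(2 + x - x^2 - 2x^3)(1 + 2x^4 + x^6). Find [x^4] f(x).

(1 + x + x^2 + x^3) has coefficients 1,1,1,1 for degrees 0…3.
(2 + x - x^2 - 2x^3) has coefficients 2,1,-1,-2,0 for degrees 0…4.
Finally multiplying by (1 + 2x^4 + x^6), the product of all factors after the first has coefficients 2,1,-1,-2,4 for degrees 0…4.
[x^4] = 1·4 + 1·(-2) + 1·(-1) + 1·1 = 2.

2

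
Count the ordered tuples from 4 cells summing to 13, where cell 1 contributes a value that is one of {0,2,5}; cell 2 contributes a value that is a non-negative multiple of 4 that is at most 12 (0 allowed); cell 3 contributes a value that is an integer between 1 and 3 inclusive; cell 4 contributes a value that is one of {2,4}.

5

The generating function for the choices is (1 + t² + t⁵)·(1 + t⁴ + t⁸ + t¹²)·(t + t² + t³)·(t² + t⁴); the count is [t¹³].
(1 + t² + t⁵) has coefficients 1,0,1,0,0,1 for degrees 0…5.
(1 + t⁴ + t⁸ + t¹²) has coefficients 1,0,0,0,1,0,0,0,1,0,0,0,1,0 for degrees 0…13.
Multiplying by (t + t² + t³) gives running coefficients 0,1,1,1,0,1,1,1,0,1,1,1,0,1 for degrees 0…13.
Finally multiplying by (t² + t⁴), the product of all factors after the first has coefficients 0,0,0,1,1,2,1,2,1,2,1,2,1,2 for degrees 0…13.
[t¹³] = 1·2 + 1·2 + 1·1 = 5.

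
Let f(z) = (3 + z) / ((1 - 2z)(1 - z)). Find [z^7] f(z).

The denominator gives the recurrence a_n = 3a_(n−1) − 2a_(n−2) for n ≥ 2; the numerator fixes a_0 = 3, a_1 = 10.
Iterating: 3, 10, 24, 52, 108, 220, 444, 892, so a_7 = 892.

892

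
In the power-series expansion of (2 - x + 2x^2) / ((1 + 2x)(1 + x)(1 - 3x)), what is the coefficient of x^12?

461554

The denominator gives the recurrence a_n = 7a_(n−2) + 6a_(n−3) for n ≥ 3; the numerator fixes a_0 = 2, a_1 = -1, a_2 = 16.
Iterating: 2, -1, 16, 5, 106, 131, 772, 1553, 6190, 15503, 52648, 145661, 461554, so a_12 = 461554.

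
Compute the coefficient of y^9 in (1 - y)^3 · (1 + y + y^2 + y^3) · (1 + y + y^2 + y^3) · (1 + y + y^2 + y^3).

0

(1 - y)^3 has coefficients 1,-3,3,-1 for degrees 0…3.
(1 + y + y^2 + y^3) has coefficients 1,1,1,1,0,0,0,0,0,0 for degrees 0…9.
Multiplying by (1 + y + y^2 + y^3) gives running coefficients 1,2,3,4,3,2,1,0,0,0 for degrees 0…9.
Finally multiplying by (1 + y + y^2 + y^3), the product of all factors after the first has coefficients 1,3,6,10,12,12,10,6,3,1 for degrees 0…9.
[y^9] = 1·1 − 3·3 + 3·6 − 1·10 = 0.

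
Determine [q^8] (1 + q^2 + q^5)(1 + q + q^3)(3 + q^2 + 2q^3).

(1 + q^2 + q^5) has coefficients 1,0,1,0,0,1 for degrees 0…5.
(1 + q + q^3) has coefficients 1,1,0,1,0,0,0,0,0 for degrees 0…8.
Finally multiplying by (3 + q^2 + 2q^3), the product of all factors after the first has coefficients 3,3,1,6,2,1,2,0,0 for degrees 0…8.
[q^8] = 1·0 + 1·2 + 1·6 = 8.

8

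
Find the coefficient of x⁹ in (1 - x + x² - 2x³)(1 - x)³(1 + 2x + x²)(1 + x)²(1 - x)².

(1 - x + x² - 2x³) has coefficients 1,-1,1,-2 for degrees 0…3.
(1 - x)³ has coefficients 1,-3,3,-1,0,0,0,0,0,0 for degrees 0…9.
Multiplying by (1 + 2x + x²) gives running coefficients 1,-1,-2,2,1,-1,0,0,0,0 for degrees 0…9.
Multiplying by (1 + x)² gives running coefficients 1,1,-3,-3,3,3,-1,-1,0,0 for degrees 0…9.
Finally multiplying by (1 - x)², the product of all factors after the first has coefficients 1,-1,-4,4,6,-6,-4,4,1,-1 for degrees 0…9.
[x⁹] = 1·(-1) − 1·1 + 1·4 − 2·(-4) = 10.

10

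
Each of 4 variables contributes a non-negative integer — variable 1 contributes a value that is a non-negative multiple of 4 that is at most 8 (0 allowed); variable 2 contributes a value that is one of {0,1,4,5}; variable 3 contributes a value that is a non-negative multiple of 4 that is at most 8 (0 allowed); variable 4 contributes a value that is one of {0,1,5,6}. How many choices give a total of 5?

The generating function for the choices is (1 + q⁴ + q⁸)·(1 + q + q⁴ + q⁵)·(1 + q⁴ + q⁸)·(1 + q + q⁵ + q⁶); the count is [q⁵].
(1 + q⁴ + q⁸) has coefficients 1,0,0,0,1,0 for degrees 0…5.
(1 + q + q⁴ + q⁵) has coefficients 1,1,0,0,1,1 for degrees 0…5.
Multiplying by (1 + q⁴ + q⁸) gives running coefficients 1,1,0,0,2,2 for degrees 0…5.
Finally multiplying by (1 + q + q⁵ + q⁶), the product of all factors after the first has coefficients 1,2,1,0,2,5 for degrees 0…5.
[q⁵] = 1·5 + 1·2 = 7.

7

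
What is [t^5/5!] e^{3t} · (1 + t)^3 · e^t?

9664

The EGF product rule gives c_5 = Σ_{k_1+k_2+k_3=5} C(5; k_1,k_2,k_3) · ∏ g_i(k_i), where e^{3t} gives (3)^k; (1+t)^3 gives the falling factorial (3)_k; e^t gives (1)^k.
g_1(k) for k = 0…5: 1, 3, 9, 27, 81, 243.
g_2(k) for k = 0…5: 1, 3, 6, 6, 0, 0.
g_3(k) for k = 0…5: 1, 1, 1, 1, 1, 1.
First combine the last two factors: h(k) = Σ_j C(k,j)·g_2(j)·g_3(k−j) for k = 0…5: 1, 4, 13, 34, 73, 136.
c_5 = Σ_k C(5,k)·g_1(k)·h(5−k) = 1·1·136 + 5·3·73 + 10·9·34 + 10·27·13 + 5·81·4 + 1·243·1 = 136 + 1095 + 3060 + 3510 + 1620 + 243 = 9664.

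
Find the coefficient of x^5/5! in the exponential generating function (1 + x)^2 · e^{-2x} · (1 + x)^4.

The EGF product rule gives c_5 = Σ_{k_1+k_2+k_3=5} C(5; k_1,k_2,k_3) · ∏ g_i(k_i), where (1+x)^2 gives the falling factorial (2)_k; e^{-2x} gives (-2)^k; (1+x)^4 gives the falling factorial (4)_k.
g_1(k) for k = 0…5: 1, 2, 2, 0, 0, 0.
g_2(k) for k = 0…5: 1, -2, 4, -8, 16, -32.
g_3(k) for k = 0…5: 1, 4, 12, 24, 24, 0.
First combine the last two factors: h(k) = Σ_j C(k,j)·g_2(j)·g_3(k−j) for k = 0…5: 1, 2, 0, -8, 8, 48.
c_5 = Σ_k C(5,k)·g_1(k)·h(5−k) = 1·1·48 + 5·2·8 + 10·2·(-8) = 48 + 80 − 160 = -32.

-32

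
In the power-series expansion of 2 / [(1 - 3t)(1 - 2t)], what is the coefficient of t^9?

The denominator gives the recurrence a_n = 5a_(n−1) − 6a_(n−2) for n ≥ 2; the numerator fixes a_0 = 2, a_1 = 10.
Iterating: 2, 10, 38, 130, 422, 1330, 4118, 12610, 38342, 116050, so a_9 = 116050.

116050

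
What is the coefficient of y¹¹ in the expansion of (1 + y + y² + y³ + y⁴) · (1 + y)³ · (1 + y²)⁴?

42

(1 + y + y² + y³ + y⁴) has coefficients 1,1,1,1,1 for degrees 0…4.
(1 + y)³ has coefficients 1,3,3,1,0,0,0,0,0,0,0,0 for degrees 0…11.
Finally multiplying by (1 + y²)⁴, the product of all factors after the first has coefficients 1,3,7,13,18,22,22,18,13,7,3,1 for degrees 0…11.
[y¹¹] = 1·1 + 1·3 + 1·7 + 1·13 + 1·18 = 42.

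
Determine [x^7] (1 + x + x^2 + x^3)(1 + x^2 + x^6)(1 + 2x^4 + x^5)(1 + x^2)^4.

39

(1 + x + x^2 + x^3) has coefficients 1,1,1,1 for degrees 0…3.
(1 + x^2 + x^6) has coefficients 1,0,1,0,0,0,1,0 for degrees 0…7.
Multiplying by (1 + 2x^4 + x^5) gives running coefficients 1,0,1,0,2,1,3,1 for degrees 0…7.
Finally multiplying by (1 + x^2)^4, the product of all factors after the first has coefficients 1,0,5,0,12,1,21,5 for degrees 0…7.
[x^7] = 1·5 + 1·21 + 1·1 + 1·12 = 39.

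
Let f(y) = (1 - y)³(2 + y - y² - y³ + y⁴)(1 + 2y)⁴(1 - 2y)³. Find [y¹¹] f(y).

(1 - y)³ has coefficients 1,-3,3,-1 for degrees 0…3.
(2 + y - y² - y³ + y⁴) has coefficients 2,1,-1,-1,1,0,0,0,0,0,0,0 for degrees 0…11.
Multiplying by (1 + 2y)⁴ gives running coefficients 2,17,55,79,33,-32,-24,16,16,0,0,0 for degrees 0…11.
Finally multiplying by (1 - 2y)³, the product of all factors after the first has coefficients 2,5,-23,-63,83,278,-68,-488,-112,288,64,-128 for degrees 0…11.
[y¹¹] = 1·(-128) − 3·64 + 3·288 − 1·(-112) = 656.

656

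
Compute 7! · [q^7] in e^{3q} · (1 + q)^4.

174555

The EGF product rule gives c_7 = Σ_{k_1+k_2=7} C(7; k_1,k_2) · ∏ g_i(k_i), where e^{3q} gives (3)^k; (1+q)^4 gives the falling factorial (4)_k.
g_1(k) for k = 0…7: 1, 3, 9, 27, 81, 243, 729, 2187.
g_2(k) for k = 0…7: 1, 4, 12, 24, 24, 0, 0, 0.
c_7 = Σ_k C(7,k)·g_1(k)·g_2(7−k) = 35·27·24 + 35·81·24 + 21·243·12 + 7·729·4 + 1·2187·1 = 22680 + 68040 + 61236 + 20412 + 2187 = 174555.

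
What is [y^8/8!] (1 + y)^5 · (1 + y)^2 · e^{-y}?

The EGF product rule gives c_8 = Σ_{k_1+k_2+k_3=8} C(8; k_1,k_2,k_3) · ∏ g_i(k_i), where (1+y)^5 gives the falling factorial (5)_k; (1+y)^2 gives the falling factorial (2)_k; e^{-y} gives (-1)^k.
g_1(k) for k = 0…8: 1, 5, 20, 60, 120, 120, 0, 0, 0.
g_2(k) for k = 0…8: 1, 2, 2, 0, 0, 0, 0, 0, 0.
g_3(k) for k = 0…8: 1, -1, 1, -1, 1, -1, 1, -1, 1.
First combine the last two factors: h(k) = Σ_j C(k,j)·g_2(j)·g_3(k−j) for k = 0…8: 1, 1, -1, -1, 5, -11, 19, -29, 41.
c_8 = Σ_k C(8,k)·g_1(k)·h(8−k) = 1·1·41 + 8·5·(-29) + 28·20·19 + 56·60·(-11) + 70·120·5 + 56·120·(-1) = 41 − 1160 + 10640 − 36960 + 42000 − 6720 = 7841.

7841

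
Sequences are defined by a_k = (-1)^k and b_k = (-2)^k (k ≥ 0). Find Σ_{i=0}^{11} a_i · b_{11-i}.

Write out a_i and b_{11-i} for i = 0,…,11 and sum the products.
Σ = 1·(-2048) − 1·1024 + 1·(-512) − 1·256 + 1·(-128) − 1·64 + 1·(-32) − 1·16 + 1·(-8) − 1·4 + 1·(-2) − 1·1 = -4095.

-4095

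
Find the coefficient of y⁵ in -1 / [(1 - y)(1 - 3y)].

The denominator gives the recurrence a_n = 4a_(n−1) − 3a_(n−2) for n ≥ 2; the numerator fixes a_0 = -1, a_1 = -4.
Iterating: -1, -4, -13, -40, -121, -364, so a_5 = -364.

-364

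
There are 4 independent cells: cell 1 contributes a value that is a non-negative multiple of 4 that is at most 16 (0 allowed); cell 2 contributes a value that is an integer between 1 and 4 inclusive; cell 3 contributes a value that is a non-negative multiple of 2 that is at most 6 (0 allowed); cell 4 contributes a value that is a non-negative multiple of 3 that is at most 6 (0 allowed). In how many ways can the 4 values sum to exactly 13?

12

The generating function for the choices is (1 + y^4 + y^8 + y^12 + y^16)·(y + y^2 + y^3 + y^4)·(1 + y^2 + y^4 + y^6)·(1 + y^3 + y^6); the count is [y^13].
(1 + y^4 + y^8 + y^12 + y^16) has coefficients 1,0,0,0,1,0,0,0,1,0,0,0,1,0 for degrees 0…13.
(y + y^2 + y^3 + y^4) has coefficients 0,1,1,1,1,0,0,0,0,0,0,0,0,0 for degrees 0…13.
Multiplying by (1 + y^2 + y^4 + y^6) gives running coefficients 0,1,1,2,2,2,2,2,2,1,1,0,0,0 for degrees 0…13.
Finally multiplying by (1 + y^3 + y^6), the product of all factors after the first has coefficients 0,1,1,2,3,3,4,5,5,5,5,4,3,3 for degrees 0…13.
[y^13] = 1·3 + 1·5 + 1·3 + 1·1 = 12.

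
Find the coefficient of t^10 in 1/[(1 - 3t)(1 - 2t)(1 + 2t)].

The denominator gives the recurrence a_n = 3a_(n−1) + 4a_(n−2) − 12a_(n−3) for n ≥ 3; the numerator fixes a_0 = 1, a_1 = 3, a_2 = 13.
Iterating: 1, 3, 13, 39, 133, 399, 1261, 3783, 11605, 34815, 105469, so a_10 = 105469.

105469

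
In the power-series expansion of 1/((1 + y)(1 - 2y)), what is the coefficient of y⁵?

The denominator gives the recurrence a_n = a_(n−1) + 2a_(n−2) for n ≥ 2; the numerator fixes a_0 = 1, a_1 = 1.
Iterating: 1, 1, 3, 5, 11, 21, so a_5 = 21.

21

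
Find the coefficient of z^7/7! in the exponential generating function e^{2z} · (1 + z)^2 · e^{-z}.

57

The EGF product rule gives c_7 = Σ_{k_1+k_2+k_3=7} C(7; k_1,k_2,k_3) · ∏ g_i(k_i), where e^{2z} gives (2)^k; (1+z)^2 gives the falling factorial (2)_k; e^{-z} gives (-1)^k.
g_1(k) for k = 0…7: 1, 2, 4, 8, 16, 32, 64, 128.
g_2(k) for k = 0…7: 1, 2, 2, 0, 0, 0, 0, 0.
g_3(k) for k = 0…7: 1, -1, 1, -1, 1, -1, 1, -1.
First combine the last two factors: h(k) = Σ_j C(k,j)·g_2(j)·g_3(k−j) for k = 0…7: 1, 1, -1, -1, 5, -11, 19, -29.
c_7 = Σ_k C(7,k)·g_1(k)·h(7−k) = 1·1·(-29) + 7·2·19 + 21·4·(-11) + 35·8·5 + 35·16·(-1) + 21·32·(-1) + 7·64·1 + 1·128·1 = −29 + 266 − 924 + 1400 − 560 − 672 + 448 + 128 = 57.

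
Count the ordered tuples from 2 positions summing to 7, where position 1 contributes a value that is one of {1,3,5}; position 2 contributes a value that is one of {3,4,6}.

The generating function for the choices is (q + q³ + q⁵)·(q³ + q⁴ + q⁶); the count is [q⁷].
(q + q³ + q⁵) has coefficients 0,1,0,1,0,1 for degrees 0…5.
(q³ + q⁴ + q⁶) has coefficients 0,0,0,1,1,0,1,0 for degrees 0…7.
[q⁷] = 1·1 + 1·1 + 1·0 = 2.

2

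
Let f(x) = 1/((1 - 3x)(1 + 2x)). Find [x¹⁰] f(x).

The denominator gives the recurrence a_n = a_(n−1) + 6a_(n−2) for n ≥ 2; the numerator fixes a_0 = 1, a_1 = 1.
Iterating: 1, 1, 7, 13, 55, 133, 463, 1261, 4039, 11605, 35839, so a_10 = 35839.

35839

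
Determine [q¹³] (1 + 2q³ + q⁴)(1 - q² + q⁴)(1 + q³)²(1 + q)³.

5

(1 + 2q³ + q⁴) has coefficients 1,0,0,2,1 for degrees 0…4.
(1 - q² + q⁴) has coefficients 1,0,-1,0,1,0,0,0,0,0,0,0,0,0 for degrees 0…13.
Multiplying by (1 + q³)² gives running coefficients 1,0,-1,2,1,-2,1,2,-1,0,1,0,0,0 for degrees 0…13.
Finally multiplying by (1 + q)³, the product of all factors after the first has coefficients 1,3,2,0,4,6,0,0,6,4,0,2,3,1 for degrees 0…13.
[q¹³] = 1·1 + 2·0 + 1·4 = 5.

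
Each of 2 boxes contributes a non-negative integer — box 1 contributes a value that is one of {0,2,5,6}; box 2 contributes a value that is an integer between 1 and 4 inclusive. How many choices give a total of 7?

2

The generating function for the choices is (1 + y² + y⁵ + y⁶)·(y + y² + y³ + y⁴); the count is [y⁷].
(1 + y² + y⁵ + y⁶) has coefficients 1,0,1,0,0,1,1 for degrees 0…6.
(y + y² + y³ + y⁴) has coefficients 0,1,1,1,1,0,0,0 for degrees 0…7.
[y⁷] = 1·0 + 1·0 + 1·1 + 1·1 = 2.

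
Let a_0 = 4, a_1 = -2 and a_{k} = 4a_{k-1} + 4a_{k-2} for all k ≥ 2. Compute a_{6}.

2944

The ordinary generating function has denominator 1 - 4y - 4y^2.
Iterating the recurrence: a_0,…,a_{6} = 4, -2, 8, 24, 128, 608, 2944.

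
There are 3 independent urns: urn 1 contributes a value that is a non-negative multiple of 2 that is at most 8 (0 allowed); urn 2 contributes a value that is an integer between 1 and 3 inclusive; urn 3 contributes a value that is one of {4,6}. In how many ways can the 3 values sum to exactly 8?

2

The generating function for the choices is (1 + q^2 + q^4 + q^6 + q^8)·(q + q^2 + q^3)·(q^4 + q^6); the count is [q^8].
(1 + q^2 + q^4 + q^6 + q^8) has coefficients 1,0,1,0,1,0,1,0,1 for degrees 0…8.
(q + q^2 + q^3) has coefficients 0,1,1,1,0,0,0,0,0 for degrees 0…8.
Finally multiplying by (q^4 + q^6), the product of all factors after the first has coefficients 0,0,0,0,0,1,1,2,1 for degrees 0…8.
[q^8] = 1·1 + 1·1 + 1·0 + 1·0 + 1·0 = 2.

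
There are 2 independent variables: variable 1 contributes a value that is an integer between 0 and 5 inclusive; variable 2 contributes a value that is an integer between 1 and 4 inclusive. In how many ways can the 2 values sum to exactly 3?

The generating function for the choices is (1 + x + x² + x³ + x⁴ + x⁵)·(x + x² + x³ + x⁴); the count is [x³].
(1 + x + x² + x³ + x⁴ + x⁵) has coefficients 1,1,1,1 for degrees 0…3.
(x + x² + x³ + x⁴) has coefficients 0,1,1,1 for degrees 0…3.
[x³] = 1·1 + 1·1 + 1·1 + 1·0 = 3.

3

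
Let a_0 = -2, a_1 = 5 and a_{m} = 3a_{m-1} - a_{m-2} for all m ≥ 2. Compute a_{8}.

The ordinary generating function has denominator 1 - 3y + y^2.
Iterating the recurrence: a_0,…,a_{8} = -2, 5, 17, 46, 121, 317, 830, 2173, 5689.

5689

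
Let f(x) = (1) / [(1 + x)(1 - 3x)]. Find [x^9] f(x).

Partial fractions give a closed form: a_n = (1/4)·(-1)^n + (3/4)·3^n.
At n = 9: a_9 = 14762.

14762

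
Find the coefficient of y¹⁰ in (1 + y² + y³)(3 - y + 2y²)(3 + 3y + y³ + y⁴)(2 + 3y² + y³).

(1 + y² + y³) has coefficients 1,0,1,1 for degrees 0…3.
(3 - y + 2y²) has coefficients 3,-1,2,0,0,0,0,0,0,0,0 for degrees 0…10.
Multiplying by (3 + 3y + y³ + y⁴) gives running coefficients 9,6,3,9,2,1,2,0,0,0,0 for degrees 0…10.
Finally multiplying by (2 + 3y² + y³), the product of all factors after the first has coefficients 18,12,33,45,19,32,19,5,7,2,0 for degrees 0…10.
[y¹⁰] = 1·0 + 1·7 + 1·5 = 12.

12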